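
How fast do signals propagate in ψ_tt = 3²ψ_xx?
Speed = 3. Information travels along characteristics x = x₀ ± 3t.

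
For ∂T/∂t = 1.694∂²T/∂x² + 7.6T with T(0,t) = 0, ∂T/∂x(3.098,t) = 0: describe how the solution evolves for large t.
T grows unboundedly. Reaction dominates diffusion (r=7.6 > κπ²/(4L²)≈0.44); solution grows exponentially.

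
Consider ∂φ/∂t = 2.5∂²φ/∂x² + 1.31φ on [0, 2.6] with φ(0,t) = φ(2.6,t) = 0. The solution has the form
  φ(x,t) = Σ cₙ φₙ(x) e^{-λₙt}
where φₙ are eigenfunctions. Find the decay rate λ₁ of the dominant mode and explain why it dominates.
Eigenvalues: λₙ = 2.5n²π²/2.6² - 1.31.
First three modes:
  n=1: λ₁ = 2.5π²/2.6² - 1.31 ≈ 2.34
  n=2: λ₂ = 10π²/2.6² - 1.31 ≈ 13.29
  n=3: λ₃ = 22.5π²/2.6² - 1.31 ≈ 31.54
Since 2.5π²/2.6² ≈ 3.65 > 1.31, all λₙ > 0.
The n=1 mode decays slowest → dominates as t → ∞.
Asymptotic: φ ~ c₁ sin(πx/2.6) e^{-λ₁t} with decay rate λ₁ ≈ 2.34.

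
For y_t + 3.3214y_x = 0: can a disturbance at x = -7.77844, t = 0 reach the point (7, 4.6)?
No. Only data at x = -8.27844 affects (7, 4.6). Advection has one-way propagation along characteristics.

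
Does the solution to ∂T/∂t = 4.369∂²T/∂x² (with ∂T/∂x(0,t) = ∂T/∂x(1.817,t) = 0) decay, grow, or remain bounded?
T → constant (steady state). Heat is conserved (no flux at boundaries); solution approaches the spatial average.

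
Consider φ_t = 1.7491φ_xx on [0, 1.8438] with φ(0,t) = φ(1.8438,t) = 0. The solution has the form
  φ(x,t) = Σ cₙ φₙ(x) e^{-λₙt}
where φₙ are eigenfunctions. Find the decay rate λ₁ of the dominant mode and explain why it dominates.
Eigenvalues: λₙ = 1.7491n²π²/1.8438².
First three modes:
  n=1: λ₁ = 1.7491π²/1.8438² ≈ 5.078
  n=2: λ₂ = 6.9964π²/1.8438² ≈ 20.312 (4× faster decay)
  n=3: λ₃ = 15.7419π²/1.8438² ≈ 45.701 (9× faster decay)
As t → ∞, higher modes decay exponentially faster. The n=1 mode dominates: φ ~ c₁ sin(πx/1.8438) e^{-λ₁t}.
Decay rate: λ₁ = 1.7491π²/1.8438² ≈ 5.078.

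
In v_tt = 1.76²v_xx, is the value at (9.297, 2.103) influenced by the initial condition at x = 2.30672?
No. The domain of dependence is [5.59572, 12.99828], and 2.30672 is outside this interval.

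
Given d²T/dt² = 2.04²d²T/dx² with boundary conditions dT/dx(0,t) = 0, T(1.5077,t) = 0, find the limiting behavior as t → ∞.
T oscillates (no decay). Energy is conserved; the solution oscillates indefinitely as standing waves.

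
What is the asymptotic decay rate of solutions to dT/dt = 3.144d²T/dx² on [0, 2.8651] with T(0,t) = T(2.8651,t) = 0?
Eigenvalues: λₙ = 3.144n²π²/2.8651².
First three modes:
  n=1: λ₁ = 3.144π²/2.8651² ≈ 3.78
  n=2: λ₂ = 12.576π²/2.8651² ≈ 15.12 (4× faster decay)
  n=3: λ₃ = 28.296π²/2.8651² ≈ 34.021 (9× faster decay)
As t → ∞, higher modes decay exponentially faster. The n=1 mode dominates: T ~ c₁ sin(πx/2.8651) e^{-λ₁t}.
Decay rate: λ₁ = 3.144π²/2.8651² ≈ 3.78.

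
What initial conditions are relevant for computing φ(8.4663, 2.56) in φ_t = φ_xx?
The entire real line. The heat equation has infinite propagation speed: any initial disturbance instantly affects all points (though exponentially small far away).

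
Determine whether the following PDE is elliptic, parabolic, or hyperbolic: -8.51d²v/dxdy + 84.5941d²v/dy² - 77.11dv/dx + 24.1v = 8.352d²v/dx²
Rewriting in standard form: -8.352d²v/dx² - 8.51d²v/dxdy + 84.5941d²v/dy² - 77.11dv/dx + 24.1v = 0. Coefficients: A = -8.352, B = -8.51, C = 84.5941. B² - 4AC = 2898.5397928, which is positive, so the equation is hyperbolic.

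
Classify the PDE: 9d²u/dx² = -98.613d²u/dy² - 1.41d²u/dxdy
Rewriting in standard form: 9d²u/dx² + 1.41d²u/dxdy + 98.613d²u/dy² = 0. A = 9, B = 1.41, C = 98.613. Discriminant B² - 4AC = -3548.0799. Since -3548.0799 < 0, elliptic.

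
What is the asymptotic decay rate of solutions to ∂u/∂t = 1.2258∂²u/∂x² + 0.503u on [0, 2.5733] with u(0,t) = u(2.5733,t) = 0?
Eigenvalues: λₙ = 1.2258n²π²/2.5733² - 0.503.
First three modes:
  n=1: λ₁ = 1.2258π²/2.5733² - 0.503 ≈ 1.324
  n=2: λ₂ = 4.9032π²/2.5733² - 0.503 ≈ 6.805
  n=3: λ₃ = 11.0322π²/2.5733² - 0.503 ≈ 15.94
Since 1.2258π²/2.5733² ≈ 1.827 > 0.503, all λₙ > 0.
The n=1 mode decays slowest → dominates as t → ∞.
Asymptotic: u ~ c₁ sin(πx/2.5733) e^{-λ₁t} with decay rate λ₁ ≈ 1.324.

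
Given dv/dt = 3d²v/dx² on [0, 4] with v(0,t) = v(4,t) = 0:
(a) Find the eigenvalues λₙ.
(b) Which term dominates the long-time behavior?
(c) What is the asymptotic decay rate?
Eigenvalues: λₙ = 3n²π²/4².
First three modes:
  n=1: λ₁ = 3π²/4² ≈ 1.851
  n=2: λ₂ = 12π²/4² ≈ 7.402 (4× faster decay)
  n=3: λ₃ = 27π²/4² ≈ 16.655 (9× faster decay)
As t → ∞, higher modes decay exponentially faster. The n=1 mode dominates: v ~ c₁ sin(πx/4) e^{-λ₁t}.
Decay rate: λ₁ = 3π²/4² ≈ 1.851.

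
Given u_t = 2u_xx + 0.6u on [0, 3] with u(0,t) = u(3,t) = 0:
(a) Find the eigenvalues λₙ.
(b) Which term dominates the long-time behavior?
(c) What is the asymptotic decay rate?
Eigenvalues: λₙ = 2n²π²/3² - 0.6.
First three modes:
  n=1: λ₁ = 2π²/3² - 0.6 ≈ 1.593
  n=2: λ₂ = 8π²/3² - 0.6 ≈ 8.173
  n=3: λ₃ = 18π²/3² - 0.6 ≈ 19.139
Since 2π²/3² ≈ 2.193 > 0.6, all λₙ > 0.
The n=1 mode decays slowest → dominates as t → ∞.
Asymptotic: u ~ c₁ sin(πx/3) e^{-λ₁t} with decay rate λ₁ ≈ 1.593.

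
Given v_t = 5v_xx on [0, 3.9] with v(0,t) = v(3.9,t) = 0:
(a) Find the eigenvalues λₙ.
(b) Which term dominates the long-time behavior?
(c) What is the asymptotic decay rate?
Eigenvalues: λₙ = 5n²π²/3.9².
First three modes:
  n=1: λ₁ = 5π²/3.9² ≈ 3.244
  n=2: λ₂ = 20π²/3.9² ≈ 12.978 (4× faster decay)
  n=3: λ₃ = 45π²/3.9² ≈ 29.2 (9× faster decay)
As t → ∞, higher modes decay exponentially faster. The n=1 mode dominates: v ~ c₁ sin(πx/3.9) e^{-λ₁t}.
Decay rate: λ₁ = 5π²/3.9² ≈ 3.244.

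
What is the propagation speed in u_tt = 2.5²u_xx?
Speed = 2.5. Information travels along characteristics x = x₀ ± 2.5t.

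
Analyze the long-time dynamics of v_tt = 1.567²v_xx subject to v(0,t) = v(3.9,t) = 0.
Long-time behavior: v oscillates (no decay). Energy is conserved; the solution oscillates indefinitely as standing waves.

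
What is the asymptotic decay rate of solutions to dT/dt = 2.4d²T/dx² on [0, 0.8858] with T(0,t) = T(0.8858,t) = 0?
Eigenvalues: λₙ = 2.4n²π²/0.8858².
First three modes:
  n=1: λ₁ = 2.4π²/0.8858² ≈ 30.188
  n=2: λ₂ = 9.6π²/0.8858² ≈ 120.753 (4× faster decay)
  n=3: λ₃ = 21.6π²/0.8858² ≈ 271.695 (9× faster decay)
As t → ∞, higher modes decay exponentially faster. The n=1 mode dominates: T ~ c₁ sin(πx/0.8858) e^{-λ₁t}.
Decay rate: λ₁ = 2.4π²/0.8858² ≈ 30.188.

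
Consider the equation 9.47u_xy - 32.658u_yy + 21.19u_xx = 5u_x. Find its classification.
Rewriting in standard form: 21.19u_xx + 9.47u_xy - 32.658u_yy - 5u_x = 0. Hyperbolic. (A = 21.19, B = 9.47, C = -32.658 gives B² - 4AC = 2857.77298.)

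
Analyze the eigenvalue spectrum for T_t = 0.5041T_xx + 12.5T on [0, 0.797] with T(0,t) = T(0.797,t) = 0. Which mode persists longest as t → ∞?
Eigenvalues: λₙ = 0.5041n²π²/0.797² - 12.5.
First three modes:
  n=1: λ₁ = 0.5041π²/0.797² - 12.5 ≈ -4.668
  n=2: λ₂ = 2.0164π²/0.797² - 12.5 ≈ 18.83
  n=3: λ₃ = 4.5369π²/0.797² - 12.5 ≈ 57.992
Since 0.5041π²/0.797² ≈ 7.832 < 12.5, λ₁ < 0.
The n=1 mode grows fastest (−λₙ is largest for n=1) → dominates.
Asymptotic: T ~ c₁ sin(πx/0.797) e^{4.668t} (exponential growth at rate −λ₁ ≈ 4.668).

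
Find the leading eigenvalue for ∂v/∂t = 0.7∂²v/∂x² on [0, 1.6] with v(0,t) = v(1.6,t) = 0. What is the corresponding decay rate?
Eigenvalues: λₙ = 0.7n²π²/1.6².
First three modes:
  n=1: λ₁ = 0.7π²/1.6² ≈ 2.699
  n=2: λ₂ = 2.8π²/1.6² ≈ 10.795 (4× faster decay)
  n=3: λ₃ = 6.3π²/1.6² ≈ 24.288 (9× faster decay)
As t → ∞, higher modes decay exponentially faster. The n=1 mode dominates: v ~ c₁ sin(πx/1.6) e^{-λ₁t}.
Decay rate: λ₁ = 0.7π²/1.6² ≈ 2.699.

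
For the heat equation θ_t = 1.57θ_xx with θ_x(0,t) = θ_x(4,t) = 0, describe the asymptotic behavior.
θ → constant (steady state). Heat is conserved (no flux at boundaries); solution approaches the spatial average.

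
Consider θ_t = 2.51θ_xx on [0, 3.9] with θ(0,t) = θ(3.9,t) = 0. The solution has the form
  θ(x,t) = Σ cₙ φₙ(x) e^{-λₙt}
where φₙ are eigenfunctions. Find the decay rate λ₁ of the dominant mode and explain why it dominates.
Eigenvalues: λₙ = 2.51n²π²/3.9².
First three modes:
  n=1: λ₁ = 2.51π²/3.9² ≈ 1.629
  n=2: λ₂ = 10.04π²/3.9² ≈ 6.515 (4× faster decay)
  n=3: λ₃ = 22.59π²/3.9² ≈ 14.658 (9× faster decay)
As t → ∞, higher modes decay exponentially faster. The n=1 mode dominates: θ ~ c₁ sin(πx/3.9) e^{-λ₁t}.
Decay rate: λ₁ = 2.51π²/3.9² ≈ 1.629.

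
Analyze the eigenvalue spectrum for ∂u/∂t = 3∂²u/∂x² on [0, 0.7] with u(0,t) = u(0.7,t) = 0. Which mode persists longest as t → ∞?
Eigenvalues: λₙ = 3n²π²/0.7².
First three modes:
  n=1: λ₁ = 3π²/0.7² ≈ 60.426
  n=2: λ₂ = 12π²/0.7² ≈ 241.705 (4× faster decay)
  n=3: λ₃ = 27π²/0.7² ≈ 543.835 (9× faster decay)
As t → ∞, higher modes decay exponentially faster. The n=1 mode dominates: u ~ c₁ sin(πx/0.7) e^{-λ₁t}.
Decay rate: λ₁ = 3π²/0.7² ≈ 60.426.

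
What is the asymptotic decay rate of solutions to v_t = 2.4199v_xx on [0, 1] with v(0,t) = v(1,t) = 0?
Eigenvalues: λₙ = 2.4199n²π².
First three modes:
  n=1: λ₁ = 2.4199π² ≈ 23.883
  n=2: λ₂ = 9.6796π² ≈ 95.534 (4× faster decay)
  n=3: λ₃ = 21.7791π² ≈ 214.951 (9× faster decay)
As t → ∞, higher modes decay exponentially faster. The n=1 mode dominates: v ~ c₁ sin(πx) e^{-λ₁t}.
Decay rate: λ₁ = 2.4199π² ≈ 23.883.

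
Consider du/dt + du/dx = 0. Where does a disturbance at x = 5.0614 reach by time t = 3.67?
At x = 8.7314. The characteristic carries data from (5.0614, 0) to (8.7314, 3.67).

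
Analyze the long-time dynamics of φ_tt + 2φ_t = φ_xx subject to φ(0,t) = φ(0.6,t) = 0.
Long-time behavior: φ → 0. Damping (γ=2) dissipates energy; oscillations decay exponentially.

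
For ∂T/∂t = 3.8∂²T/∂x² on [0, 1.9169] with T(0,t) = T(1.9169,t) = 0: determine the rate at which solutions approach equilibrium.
Eigenvalues: λₙ = 3.8n²π²/1.9169².
First three modes:
  n=1: λ₁ = 3.8π²/1.9169² ≈ 10.207
  n=2: λ₂ = 15.2π²/1.9169² ≈ 40.827 (4× faster decay)
  n=3: λ₃ = 34.2π²/1.9169² ≈ 91.86 (9× faster decay)
As t → ∞, higher modes decay exponentially faster. The n=1 mode dominates: T ~ c₁ sin(πx/1.9169) e^{-λ₁t}.
Decay rate: λ₁ = 3.8π²/1.9169² ≈ 10.207.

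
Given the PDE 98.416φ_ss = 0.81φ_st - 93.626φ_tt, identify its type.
Rewriting in standard form: 98.416φ_ss - 0.81φ_st + 93.626φ_tt = 0. The second-order coefficients are A = 98.416, B = -0.81, C = 93.626. Since B² - 4AC = -36856.529564 < 0, this is an elliptic PDE.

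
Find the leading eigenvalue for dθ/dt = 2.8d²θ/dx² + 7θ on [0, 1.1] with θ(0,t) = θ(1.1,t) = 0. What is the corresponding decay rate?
Eigenvalues: λₙ = 2.8n²π²/1.1² - 7.
First three modes:
  n=1: λ₁ = 2.8π²/1.1² - 7 ≈ 15.839
  n=2: λ₂ = 11.2π²/1.1² - 7 ≈ 84.355
  n=3: λ₃ = 25.2π²/1.1² - 7 ≈ 198.549
Since 2.8π²/1.1² ≈ 22.839 > 7, all λₙ > 0.
The n=1 mode decays slowest → dominates as t → ∞.
Asymptotic: θ ~ c₁ sin(πx/1.1) e^{-λ₁t} with decay rate λ₁ ≈ 15.839.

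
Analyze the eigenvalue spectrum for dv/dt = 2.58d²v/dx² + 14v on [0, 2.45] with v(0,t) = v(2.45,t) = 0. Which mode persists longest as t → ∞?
Eigenvalues: λₙ = 2.58n²π²/2.45² - 14.
First three modes:
  n=1: λ₁ = 2.58π²/2.45² - 14 ≈ -9.758
  n=2: λ₂ = 10.32π²/2.45² - 14 ≈ 2.969
  n=3: λ₃ = 23.22π²/2.45² - 14 ≈ 24.179
Since 2.58π²/2.45² ≈ 4.242 < 14, λ₁ < 0.
The n=1 mode grows fastest (−λₙ is largest for n=1) → dominates.
Asymptotic: v ~ c₁ sin(πx/2.45) e^{9.758t} (exponential growth at rate −λ₁ ≈ 9.758).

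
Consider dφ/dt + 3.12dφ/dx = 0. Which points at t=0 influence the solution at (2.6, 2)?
A single point: x = -3.64. The characteristic through (2.6, 2) is x - 3.12t = const, so x = 2.6 - 3.12·2 = -3.64.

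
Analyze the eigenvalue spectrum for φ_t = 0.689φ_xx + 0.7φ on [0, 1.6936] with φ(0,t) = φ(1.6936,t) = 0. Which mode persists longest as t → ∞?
Eigenvalues: λₙ = 0.689n²π²/1.6936² - 0.7.
First three modes:
  n=1: λ₁ = 0.689π²/1.6936² - 0.7 ≈ 1.671
  n=2: λ₂ = 2.756π²/1.6936² - 0.7 ≈ 8.783
  n=3: λ₃ = 6.201π²/1.6936² - 0.7 ≈ 20.637
Since 0.689π²/1.6936² ≈ 2.371 > 0.7, all λₙ > 0.
The n=1 mode decays slowest → dominates as t → ∞.
Asymptotic: φ ~ c₁ sin(πx/1.6936) e^{-λ₁t} with decay rate λ₁ ≈ 1.671.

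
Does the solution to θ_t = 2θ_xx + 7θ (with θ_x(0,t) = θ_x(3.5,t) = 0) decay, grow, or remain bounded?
θ grows unboundedly. With Neumann BCs the constant mode has diffusion eigenvalue 0, so any r > 0 makes it grow like e^(7t); solution grows exponentially.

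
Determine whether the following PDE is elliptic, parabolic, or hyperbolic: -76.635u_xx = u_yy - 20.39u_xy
Rewriting in standard form: -76.635u_xx + 20.39u_xy - u_yy = 0. Coefficients: A = -76.635, B = 20.39, C = -1. B² - 4AC = 109.2121, which is positive, so the equation is hyperbolic.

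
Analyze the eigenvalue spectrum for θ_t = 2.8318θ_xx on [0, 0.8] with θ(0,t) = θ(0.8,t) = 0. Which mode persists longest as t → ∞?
Eigenvalues: λₙ = 2.8318n²π²/0.8².
First three modes:
  n=1: λ₁ = 2.8318π²/0.8² ≈ 43.67
  n=2: λ₂ = 11.3272π²/0.8² ≈ 174.68 (4× faster decay)
  n=3: λ₃ = 25.4862π²/0.8² ≈ 393.029 (9× faster decay)
As t → ∞, higher modes decay exponentially faster. The n=1 mode dominates: θ ~ c₁ sin(πx/0.8) e^{-λ₁t}.
Decay rate: λ₁ = 2.8318π²/0.8² ≈ 43.67.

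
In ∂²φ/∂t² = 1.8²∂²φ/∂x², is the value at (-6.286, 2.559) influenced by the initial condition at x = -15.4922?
No. The domain of dependence is [-10.8922, -1.6798], and -15.4922 is outside this interval.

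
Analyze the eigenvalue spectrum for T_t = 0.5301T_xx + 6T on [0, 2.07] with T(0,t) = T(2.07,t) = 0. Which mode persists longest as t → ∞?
Eigenvalues: λₙ = 0.5301n²π²/2.07² - 6.
First three modes:
  n=1: λ₁ = 0.5301π²/2.07² - 6 ≈ -4.779
  n=2: λ₂ = 2.1204π²/2.07² - 6 ≈ -1.116
  n=3: λ₃ = 4.7709π²/2.07² - 6 ≈ 4.989
Since 0.5301π²/2.07² ≈ 1.221 < 6, λ₁ < 0.
The n=1 mode grows fastest (−λₙ is largest for n=1) → dominates.
Asymptotic: T ~ c₁ sin(πx/2.07) e^{4.779t} (exponential growth at rate −λ₁ ≈ 4.779).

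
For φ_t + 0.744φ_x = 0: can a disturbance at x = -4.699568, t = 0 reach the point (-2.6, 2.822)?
Yes. The characteristic through (-2.6, 2.822) passes through x = -4.699568.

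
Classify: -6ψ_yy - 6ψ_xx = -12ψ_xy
Rewriting in standard form: -6ψ_xx + 12ψ_xy - 6ψ_yy = 0. Parabolic (discriminant = 0).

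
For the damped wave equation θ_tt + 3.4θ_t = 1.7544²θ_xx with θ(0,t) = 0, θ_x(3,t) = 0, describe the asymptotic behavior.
θ → 0. Damping (γ=3.4) dissipates energy; oscillations decay exponentially.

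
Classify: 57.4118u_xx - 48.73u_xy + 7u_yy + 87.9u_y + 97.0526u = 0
Hyperbolic (discriminant = 767.0825).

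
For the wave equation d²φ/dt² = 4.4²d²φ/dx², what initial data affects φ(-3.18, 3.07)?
Domain of dependence: [-16.688, 10.328]. Signals travel at speed 4.4, so data within |x - -3.18| ≤ 4.4·3.07 = 13.508 can reach the point.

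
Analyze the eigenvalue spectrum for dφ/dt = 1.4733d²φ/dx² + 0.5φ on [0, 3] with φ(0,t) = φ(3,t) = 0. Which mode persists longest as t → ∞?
Eigenvalues: λₙ = 1.4733n²π²/3² - 0.5.
First three modes:
  n=1: λ₁ = 1.4733π²/3² - 0.5 ≈ 1.116
  n=2: λ₂ = 5.8932π²/3² - 0.5 ≈ 5.963
  n=3: λ₃ = 13.2597π²/3² - 0.5 ≈ 14.041
Since 1.4733π²/3² ≈ 1.616 > 0.5, all λₙ > 0.
The n=1 mode decays slowest → dominates as t → ∞.
Asymptotic: φ ~ c₁ sin(πx/3) e^{-λ₁t} with decay rate λ₁ ≈ 1.116.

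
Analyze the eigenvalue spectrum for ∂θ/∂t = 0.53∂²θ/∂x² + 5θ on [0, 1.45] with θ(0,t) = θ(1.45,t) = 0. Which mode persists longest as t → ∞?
Eigenvalues: λₙ = 0.53n²π²/1.45² - 5.
First three modes:
  n=1: λ₁ = 0.53π²/1.45² - 5 ≈ -2.512
  n=2: λ₂ = 2.12π²/1.45² - 5 ≈ 4.952
  n=3: λ₃ = 4.77π²/1.45² - 5 ≈ 17.391
Since 0.53π²/1.45² ≈ 2.488 < 5, λ₁ < 0.
The n=1 mode grows fastest (−λₙ is largest for n=1) → dominates.
Asymptotic: θ ~ c₁ sin(πx/1.45) e^{2.512t} (exponential growth at rate −λ₁ ≈ 2.512).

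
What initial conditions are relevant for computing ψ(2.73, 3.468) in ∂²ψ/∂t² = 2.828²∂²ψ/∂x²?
Domain of dependence: [-7.077504, 12.537504]. Signals travel at speed 2.828, so data within |x - 2.73| ≤ 2.828·3.468 = 9.807504 can reach the point.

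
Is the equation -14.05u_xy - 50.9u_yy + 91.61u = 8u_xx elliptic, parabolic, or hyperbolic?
Rewriting in standard form: -8u_xx - 14.05u_xy - 50.9u_yy + 91.61u = 0. Computing B² - 4AC with A = -8, B = -14.05, C = -50.9: discriminant = -1431.3975 (negative). Answer: elliptic.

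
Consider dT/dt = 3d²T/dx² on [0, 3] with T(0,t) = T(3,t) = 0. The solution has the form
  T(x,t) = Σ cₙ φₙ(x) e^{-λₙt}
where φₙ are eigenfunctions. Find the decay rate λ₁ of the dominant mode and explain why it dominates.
Eigenvalues: λₙ = 3n²π²/3².
First three modes:
  n=1: λ₁ = 3π²/3² ≈ 3.29
  n=2: λ₂ = 12π²/3² ≈ 13.159 (4× faster decay)
  n=3: λ₃ = 27π²/3² ≈ 29.609 (9× faster decay)
As t → ∞, higher modes decay exponentially faster. The n=1 mode dominates: T ~ c₁ sin(πx/3) e^{-λ₁t}.
Decay rate: λ₁ = 3π²/3² ≈ 3.29.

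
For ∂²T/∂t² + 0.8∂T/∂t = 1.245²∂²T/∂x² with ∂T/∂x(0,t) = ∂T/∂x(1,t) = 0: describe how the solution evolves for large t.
T → constant (steady state). Damping (γ=0.8) dissipates the nonconstant modes; with Neumann BCs the spatial average obeys M''+γM'=0 and tends to a finite limit.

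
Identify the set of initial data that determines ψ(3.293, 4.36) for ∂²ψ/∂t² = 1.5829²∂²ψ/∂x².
Domain of dependence: [-3.608444, 10.194444]. Signals travel at speed 1.5829, so data within |x - 3.293| ≤ 1.5829·4.36 = 6.901444 can reach the point.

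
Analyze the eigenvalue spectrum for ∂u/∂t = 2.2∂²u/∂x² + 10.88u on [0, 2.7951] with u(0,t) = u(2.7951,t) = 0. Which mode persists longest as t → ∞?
Eigenvalues: λₙ = 2.2n²π²/2.7951² - 10.88.
First three modes:
  n=1: λ₁ = 2.2π²/2.7951² - 10.88 ≈ -8.101
  n=2: λ₂ = 8.8π²/2.7951² - 10.88 ≈ 0.237
  n=3: λ₃ = 19.8π²/2.7951² - 10.88 ≈ 14.133
Since 2.2π²/2.7951² ≈ 2.779 < 10.88, λ₁ < 0.
The n=1 mode grows fastest (−λₙ is largest for n=1) → dominates.
Asymptotic: u ~ c₁ sin(πx/2.7951) e^{8.101t} (exponential growth at rate −λ₁ ≈ 8.101).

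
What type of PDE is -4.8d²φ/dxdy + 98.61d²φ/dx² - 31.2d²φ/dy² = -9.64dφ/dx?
Rewriting in standard form: 98.61d²φ/dx² - 4.8d²φ/dxdy - 31.2d²φ/dy² + 9.64dφ/dx = 0. With A = 98.61, B = -4.8, C = -31.2, the discriminant is 12329.568. This is a hyperbolic PDE.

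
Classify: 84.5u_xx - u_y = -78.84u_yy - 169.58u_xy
Rewriting in standard form: 84.5u_xx + 169.58u_xy + 78.84u_yy - u_y = 0. Hyperbolic (discriminant = 2109.4564).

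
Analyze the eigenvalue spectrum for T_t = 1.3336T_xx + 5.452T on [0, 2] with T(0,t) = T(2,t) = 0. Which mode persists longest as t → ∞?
Eigenvalues: λₙ = 1.3336n²π²/2² - 5.452.
First three modes:
  n=1: λ₁ = 1.3336π²/2² - 5.452 ≈ -2.161
  n=2: λ₂ = 5.3344π²/2² - 5.452 ≈ 7.71
  n=3: λ₃ = 12.0024π²/2² - 5.452 ≈ 24.163
Since 1.3336π²/2² ≈ 3.291 < 5.452, λ₁ < 0.
The n=1 mode grows fastest (−λₙ is largest for n=1) → dominates.
Asymptotic: T ~ c₁ sin(πx/2) e^{2.161t} (exponential growth at rate −λ₁ ≈ 2.161).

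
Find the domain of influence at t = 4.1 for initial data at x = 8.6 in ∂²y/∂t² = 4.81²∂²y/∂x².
Domain of influence: [-11.121, 28.321]. Data at x = 8.6 spreads outward at speed 4.81.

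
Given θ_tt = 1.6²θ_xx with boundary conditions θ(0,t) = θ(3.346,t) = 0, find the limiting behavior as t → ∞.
θ oscillates (no decay). Energy is conserved; the solution oscillates indefinitely as standing waves.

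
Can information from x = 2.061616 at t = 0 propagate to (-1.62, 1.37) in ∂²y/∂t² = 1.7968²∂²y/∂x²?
No. The domain of dependence is [-4.081616, 0.841616], and 2.061616 is outside this interval.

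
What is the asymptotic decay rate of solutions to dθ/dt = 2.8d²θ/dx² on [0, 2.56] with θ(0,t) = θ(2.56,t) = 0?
Eigenvalues: λₙ = 2.8n²π²/2.56².
First three modes:
  n=1: λ₁ = 2.8π²/2.56² ≈ 4.217
  n=2: λ₂ = 11.2π²/2.56² ≈ 16.867 (4× faster decay)
  n=3: λ₃ = 25.2π²/2.56² ≈ 37.951 (9× faster decay)
As t → ∞, higher modes decay exponentially faster. The n=1 mode dominates: θ ~ c₁ sin(πx/2.56) e^{-λ₁t}.
Decay rate: λ₁ = 2.8π²/2.56² ≈ 4.217.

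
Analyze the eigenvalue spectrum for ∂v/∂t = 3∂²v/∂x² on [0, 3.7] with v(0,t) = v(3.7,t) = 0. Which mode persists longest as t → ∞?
Eigenvalues: λₙ = 3n²π²/3.7².
First three modes:
  n=1: λ₁ = 3π²/3.7² ≈ 2.163
  n=2: λ₂ = 12π²/3.7² ≈ 8.651 (4× faster decay)
  n=3: λ₃ = 27π²/3.7² ≈ 19.465 (9× faster decay)
As t → ∞, higher modes decay exponentially faster. The n=1 mode dominates: v ~ c₁ sin(πx/3.7) e^{-λ₁t}.
Decay rate: λ₁ = 3π²/3.7² ≈ 2.163.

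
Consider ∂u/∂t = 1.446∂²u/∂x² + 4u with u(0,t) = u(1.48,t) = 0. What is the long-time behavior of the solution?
As t → ∞, u → 0. Diffusion dominates reaction (r=4 < κπ²/L²≈6.52); solution decays.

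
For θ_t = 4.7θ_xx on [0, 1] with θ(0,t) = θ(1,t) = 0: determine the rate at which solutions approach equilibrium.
Eigenvalues: λₙ = 4.7n²π².
First three modes:
  n=1: λ₁ = 4.7π² ≈ 46.387
  n=2: λ₂ = 18.8π² ≈ 185.549 (4× faster decay)
  n=3: λ₃ = 42.3π² ≈ 417.484 (9× faster decay)
As t → ∞, higher modes decay exponentially faster. The n=1 mode dominates: θ ~ c₁ sin(πx) e^{-λ₁t}.
Decay rate: λ₁ = 4.7π² ≈ 46.387.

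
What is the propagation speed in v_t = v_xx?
Infinite. The heat equation is parabolic, not hyperbolic, so disturbances propagate instantly.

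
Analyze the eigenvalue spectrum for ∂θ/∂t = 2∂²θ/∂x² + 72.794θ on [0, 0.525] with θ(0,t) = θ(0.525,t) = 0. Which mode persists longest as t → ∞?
Eigenvalues: λₙ = 2n²π²/0.525² - 72.794.
First three modes:
  n=1: λ₁ = 2π²/0.525² - 72.794 ≈ -1.178
  n=2: λ₂ = 8π²/0.525² - 72.794 ≈ 213.671
  n=3: λ₃ = 18π²/0.525² - 72.794 ≈ 571.752
Since 2π²/0.525² ≈ 71.616 < 72.794, λ₁ < 0.
The n=1 mode grows fastest (−λₙ is largest for n=1) → dominates.
Asymptotic: θ ~ c₁ sin(πx/0.525) e^{1.178t} (exponential growth at rate −λ₁ ≈ 1.178).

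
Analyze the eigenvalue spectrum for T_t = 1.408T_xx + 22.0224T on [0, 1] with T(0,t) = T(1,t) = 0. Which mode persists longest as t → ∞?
Eigenvalues: λₙ = 1.408n²π²/1² - 22.0224.
First three modes:
  n=1: λ₁ = 1.408π² - 22.0224 ≈ -8.126
  n=2: λ₂ = 5.632π² - 22.0224 ≈ 33.563
  n=3: λ₃ = 12.672π² - 22.0224 ≈ 103.045
Since 1.408π² ≈ 13.896 < 22.0224, λ₁ < 0.
The n=1 mode grows fastest (−λₙ is largest for n=1) → dominates.
Asymptotic: T ~ c₁ sin(πx/1) e^{8.126t} (exponential growth at rate −λ₁ ≈ 8.126).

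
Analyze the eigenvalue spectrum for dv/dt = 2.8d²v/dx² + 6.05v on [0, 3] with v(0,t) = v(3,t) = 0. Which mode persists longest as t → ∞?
Eigenvalues: λₙ = 2.8n²π²/3² - 6.05.
First three modes:
  n=1: λ₁ = 2.8π²/3² - 6.05 ≈ -2.979
  n=2: λ₂ = 11.2π²/3² - 6.05 ≈ 6.232
  n=3: λ₃ = 25.2π²/3² - 6.05 ≈ 21.585
Since 2.8π²/3² ≈ 3.071 < 6.05, λ₁ < 0.
The n=1 mode grows fastest (−λₙ is largest for n=1) → dominates.
Asymptotic: v ~ c₁ sin(πx/3) e^{2.979t} (exponential growth at rate −λ₁ ≈ 2.979).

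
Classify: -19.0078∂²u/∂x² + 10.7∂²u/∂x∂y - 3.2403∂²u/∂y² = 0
Elliptic (discriminant = -131.87389736).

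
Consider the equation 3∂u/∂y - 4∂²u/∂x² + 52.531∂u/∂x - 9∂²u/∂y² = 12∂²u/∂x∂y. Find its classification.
Rewriting in standard form: -4∂²u/∂x² - 12∂²u/∂x∂y - 9∂²u/∂y² + 52.531∂u/∂x + 3∂u/∂y = 0. Parabolic. (A = -4, B = -12, C = -9 gives B² - 4AC = 0.)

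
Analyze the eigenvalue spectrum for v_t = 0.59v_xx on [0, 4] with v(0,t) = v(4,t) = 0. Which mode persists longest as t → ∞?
Eigenvalues: λₙ = 0.59n²π²/4².
First three modes:
  n=1: λ₁ = 0.59π²/4² ≈ 0.364
  n=2: λ₂ = 2.36π²/4² ≈ 1.456 (4× faster decay)
  n=3: λ₃ = 5.31π²/4² ≈ 3.275 (9× faster decay)
As t → ∞, higher modes decay exponentially faster. The n=1 mode dominates: v ~ c₁ sin(πx/4) e^{-λ₁t}.
Decay rate: λ₁ = 0.59π²/4² ≈ 0.364.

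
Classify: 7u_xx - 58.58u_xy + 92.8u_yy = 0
Hyperbolic (discriminant = 833.2164).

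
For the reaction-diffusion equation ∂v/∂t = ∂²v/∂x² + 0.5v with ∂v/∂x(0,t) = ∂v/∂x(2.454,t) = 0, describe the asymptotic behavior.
v grows unboundedly. With Neumann BCs the constant mode has diffusion eigenvalue 0, so any r > 0 makes it grow like e^(0.5t); solution grows exponentially.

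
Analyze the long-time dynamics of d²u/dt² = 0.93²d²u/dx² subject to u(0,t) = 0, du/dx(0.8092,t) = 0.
Long-time behavior: u oscillates (no decay). Energy is conserved; the solution oscillates indefinitely as standing waves.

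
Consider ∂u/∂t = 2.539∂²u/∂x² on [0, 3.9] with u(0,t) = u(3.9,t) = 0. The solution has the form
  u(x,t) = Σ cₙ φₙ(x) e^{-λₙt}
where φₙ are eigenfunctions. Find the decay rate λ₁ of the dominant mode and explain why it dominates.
Eigenvalues: λₙ = 2.539n²π²/3.9².
First three modes:
  n=1: λ₁ = 2.539π²/3.9² ≈ 1.648
  n=2: λ₂ = 10.156π²/3.9² ≈ 6.59 (4× faster decay)
  n=3: λ₃ = 22.851π²/3.9² ≈ 14.828 (9× faster decay)
As t → ∞, higher modes decay exponentially faster. The n=1 mode dominates: u ~ c₁ sin(πx/3.9) e^{-λ₁t}.
Decay rate: λ₁ = 2.539π²/3.9² ≈ 1.648.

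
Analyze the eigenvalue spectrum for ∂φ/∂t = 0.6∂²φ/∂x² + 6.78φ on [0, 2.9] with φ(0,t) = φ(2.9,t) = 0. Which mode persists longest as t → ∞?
Eigenvalues: λₙ = 0.6n²π²/2.9² - 6.78.
First three modes:
  n=1: λ₁ = 0.6π²/2.9² - 6.78 ≈ -6.076
  n=2: λ₂ = 2.4π²/2.9² - 6.78 ≈ -3.963
  n=3: λ₃ = 5.4π²/2.9² - 6.78 ≈ -0.443
Since 0.6π²/2.9² ≈ 0.704 < 6.78, λ₁ < 0.
The n=1 mode grows fastest (−λₙ is largest for n=1) → dominates.
Asymptotic: φ ~ c₁ sin(πx/2.9) e^{6.076t} (exponential growth at rate −λ₁ ≈ 6.076).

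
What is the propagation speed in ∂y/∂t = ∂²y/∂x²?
Infinite. The heat equation is parabolic, not hyperbolic, so disturbances propagate instantly.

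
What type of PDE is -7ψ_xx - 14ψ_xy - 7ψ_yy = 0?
With A = -7, B = -14, C = -7, the discriminant is 0. This is a parabolic PDE.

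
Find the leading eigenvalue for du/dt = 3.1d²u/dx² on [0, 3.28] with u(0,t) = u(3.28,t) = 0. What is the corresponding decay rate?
Eigenvalues: λₙ = 3.1n²π²/3.28².
First three modes:
  n=1: λ₁ = 3.1π²/3.28² ≈ 2.844
  n=2: λ₂ = 12.4π²/3.28² ≈ 11.376 (4× faster decay)
  n=3: λ₃ = 27.9π²/3.28² ≈ 25.595 (9× faster decay)
As t → ∞, higher modes decay exponentially faster. The n=1 mode dominates: u ~ c₁ sin(πx/3.28) e^{-λ₁t}.
Decay rate: λ₁ = 3.1π²/3.28² ≈ 2.844.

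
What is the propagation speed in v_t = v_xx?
Infinite. The heat equation is parabolic, not hyperbolic, so disturbances propagate instantly.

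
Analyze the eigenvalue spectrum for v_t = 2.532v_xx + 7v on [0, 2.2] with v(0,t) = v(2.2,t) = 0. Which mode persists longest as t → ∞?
Eigenvalues: λₙ = 2.532n²π²/2.2² - 7.
First three modes:
  n=1: λ₁ = 2.532π²/2.2² - 7 ≈ -1.837
  n=2: λ₂ = 10.128π²/2.2² - 7 ≈ 13.653
  n=3: λ₃ = 22.788π²/2.2² - 7 ≈ 39.469
Since 2.532π²/2.2² ≈ 5.163 < 7, λ₁ < 0.
The n=1 mode grows fastest (−λₙ is largest for n=1) → dominates.
Asymptotic: v ~ c₁ sin(πx/2.2) e^{1.837t} (exponential growth at rate −λ₁ ≈ 1.837).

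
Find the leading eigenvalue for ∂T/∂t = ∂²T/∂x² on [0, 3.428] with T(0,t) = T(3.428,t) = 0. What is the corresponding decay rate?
Eigenvalues: λₙ = n²π²/3.428².
First three modes:
  n=1: λ₁ = π²/3.428² ≈ 0.84
  n=2: λ₂ = 4π²/3.428² ≈ 3.36 (4× faster decay)
  n=3: λ₃ = 9π²/3.428² ≈ 7.559 (9× faster decay)
As t → ∞, higher modes decay exponentially faster. The n=1 mode dominates: T ~ c₁ sin(πx/3.428) e^{-λ₁t}.
Decay rate: λ₁ = π²/3.428² ≈ 0.84.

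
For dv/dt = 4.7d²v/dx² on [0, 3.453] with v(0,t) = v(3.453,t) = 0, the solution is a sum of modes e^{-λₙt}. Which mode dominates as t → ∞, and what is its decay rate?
Eigenvalues: λₙ = 4.7n²π²/3.453².
First three modes:
  n=1: λ₁ = 4.7π²/3.453² ≈ 3.89
  n=2: λ₂ = 18.8π²/3.453² ≈ 15.562 (4× faster decay)
  n=3: λ₃ = 42.3π²/3.453² ≈ 35.014 (9× faster decay)
As t → ∞, higher modes decay exponentially faster. The n=1 mode dominates: v ~ c₁ sin(πx/3.453) e^{-λ₁t}.
Decay rate: λ₁ = 4.7π²/3.453² ≈ 3.89.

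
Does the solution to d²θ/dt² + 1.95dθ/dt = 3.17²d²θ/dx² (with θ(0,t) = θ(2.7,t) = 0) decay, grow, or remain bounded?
θ → 0. Damping (γ=1.95) dissipates energy; oscillations decay exponentially.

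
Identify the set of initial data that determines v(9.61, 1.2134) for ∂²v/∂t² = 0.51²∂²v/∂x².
Domain of dependence: [8.991166, 10.228834]. Signals travel at speed 0.51, so data within |x - 9.61| ≤ 0.51·1.2134 = 0.618834 can reach the point.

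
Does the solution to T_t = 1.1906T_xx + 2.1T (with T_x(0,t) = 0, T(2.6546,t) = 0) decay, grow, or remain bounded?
T grows unboundedly. Reaction dominates diffusion (r=2.1 > κπ²/(4L²)≈0.42); solution grows exponentially.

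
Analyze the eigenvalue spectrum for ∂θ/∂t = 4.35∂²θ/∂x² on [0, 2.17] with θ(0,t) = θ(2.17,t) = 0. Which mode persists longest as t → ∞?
Eigenvalues: λₙ = 4.35n²π²/2.17².
First three modes:
  n=1: λ₁ = 4.35π²/2.17² ≈ 9.117
  n=2: λ₂ = 17.4π²/2.17² ≈ 36.469 (4× faster decay)
  n=3: λ₃ = 39.15π²/2.17² ≈ 82.056 (9× faster decay)
As t → ∞, higher modes decay exponentially faster. The n=1 mode dominates: θ ~ c₁ sin(πx/2.17) e^{-λ₁t}.
Decay rate: λ₁ = 4.35π²/2.17² ≈ 9.117.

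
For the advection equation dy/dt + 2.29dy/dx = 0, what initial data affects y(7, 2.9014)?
A single point: x = 0.355794. The characteristic through (7, 2.9014) is x - 2.29t = const, so x = 7 - 2.29·2.9014 = 0.355794.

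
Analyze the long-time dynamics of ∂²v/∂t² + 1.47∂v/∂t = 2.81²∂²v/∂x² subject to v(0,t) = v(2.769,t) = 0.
Long-time behavior: v → 0. Damping (γ=1.47) dissipates energy; oscillations decay exponentially.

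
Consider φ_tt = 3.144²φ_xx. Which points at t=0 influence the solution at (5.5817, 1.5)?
Domain of dependence: [0.8657, 10.2977]. Signals travel at speed 3.144, so data within |x - 5.5817| ≤ 3.144·1.5 = 4.716 can reach the point.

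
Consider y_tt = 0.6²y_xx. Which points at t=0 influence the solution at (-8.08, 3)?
Domain of dependence: [-9.88, -6.28]. Signals travel at speed 0.6, so data within |x - -8.08| ≤ 0.6·3 = 1.8 can reach the point.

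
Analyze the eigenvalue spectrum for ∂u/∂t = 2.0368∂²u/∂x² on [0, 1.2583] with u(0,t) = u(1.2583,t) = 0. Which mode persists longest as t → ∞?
Eigenvalues: λₙ = 2.0368n²π²/1.2583².
First three modes:
  n=1: λ₁ = 2.0368π²/1.2583² ≈ 12.696
  n=2: λ₂ = 8.1472π²/1.2583² ≈ 50.785 (4× faster decay)
  n=3: λ₃ = 18.3312π²/1.2583² ≈ 114.267 (9× faster decay)
As t → ∞, higher modes decay exponentially faster. The n=1 mode dominates: u ~ c₁ sin(πx/1.2583) e^{-λ₁t}.
Decay rate: λ₁ = 2.0368π²/1.2583² ≈ 12.696.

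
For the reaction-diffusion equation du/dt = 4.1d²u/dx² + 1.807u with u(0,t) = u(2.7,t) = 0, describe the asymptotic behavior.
u → 0. Diffusion dominates reaction (r=1.807 < κπ²/L²≈5.55); solution decays.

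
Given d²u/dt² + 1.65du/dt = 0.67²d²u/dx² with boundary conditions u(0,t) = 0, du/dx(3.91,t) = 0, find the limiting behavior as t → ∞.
u → 0. Damping (γ=1.65) dissipates energy; oscillations decay exponentially.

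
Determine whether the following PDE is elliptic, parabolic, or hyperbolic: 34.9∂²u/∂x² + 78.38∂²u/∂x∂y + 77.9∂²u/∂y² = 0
Coefficients: A = 34.9, B = 78.38, C = 77.9. B² - 4AC = -4731.4156, which is negative, so the equation is elliptic.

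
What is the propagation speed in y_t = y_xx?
Infinite. The heat equation is parabolic, not hyperbolic, so disturbances propagate instantly.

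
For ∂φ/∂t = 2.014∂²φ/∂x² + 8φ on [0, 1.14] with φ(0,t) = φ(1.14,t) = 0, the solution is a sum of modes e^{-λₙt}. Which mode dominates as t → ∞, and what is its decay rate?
Eigenvalues: λₙ = 2.014n²π²/1.14² - 8.
First three modes:
  n=1: λ₁ = 2.014π²/1.14² - 8 ≈ 7.295
  n=2: λ₂ = 8.056π²/1.14² - 8 ≈ 53.18
  n=3: λ₃ = 18.126π²/1.14² - 8 ≈ 129.655
Since 2.014π²/1.14² ≈ 15.295 > 8, all λₙ > 0.
The n=1 mode decays slowest → dominates as t → ∞.
Asymptotic: φ ~ c₁ sin(πx/1.14) e^{-λ₁t} with decay rate λ₁ ≈ 7.295.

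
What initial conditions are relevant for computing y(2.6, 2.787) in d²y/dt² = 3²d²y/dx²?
Domain of dependence: [-5.761, 10.961]. Signals travel at speed 3, so data within |x - 2.6| ≤ 3·2.787 = 8.361 can reach the point.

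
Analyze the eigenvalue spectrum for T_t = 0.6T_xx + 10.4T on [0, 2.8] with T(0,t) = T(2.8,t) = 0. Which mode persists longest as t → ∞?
Eigenvalues: λₙ = 0.6n²π²/2.8² - 10.4.
First three modes:
  n=1: λ₁ = 0.6π²/2.8² - 10.4 ≈ -9.645
  n=2: λ₂ = 2.4π²/2.8² - 10.4 ≈ -7.379
  n=3: λ₃ = 5.4π²/2.8² - 10.4 ≈ -3.602
Since 0.6π²/2.8² ≈ 0.755 < 10.4, λ₁ < 0.
The n=1 mode grows fastest (−λₙ is largest for n=1) → dominates.
Asymptotic: T ~ c₁ sin(πx/2.8) e^{9.645t} (exponential growth at rate −λ₁ ≈ 9.645).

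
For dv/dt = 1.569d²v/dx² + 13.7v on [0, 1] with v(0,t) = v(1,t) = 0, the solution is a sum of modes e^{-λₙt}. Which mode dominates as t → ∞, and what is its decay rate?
Eigenvalues: λₙ = 1.569n²π²/1² - 13.7.
First three modes:
  n=1: λ₁ = 1.569π² - 13.7 ≈ 1.785
  n=2: λ₂ = 6.276π² - 13.7 ≈ 48.242
  n=3: λ₃ = 14.121π² - 13.7 ≈ 125.669
Since 1.569π² ≈ 15.485 > 13.7, all λₙ > 0.
The n=1 mode decays slowest → dominates as t → ∞.
Asymptotic: v ~ c₁ sin(πx/1) e^{-λ₁t} with decay rate λ₁ ≈ 1.785.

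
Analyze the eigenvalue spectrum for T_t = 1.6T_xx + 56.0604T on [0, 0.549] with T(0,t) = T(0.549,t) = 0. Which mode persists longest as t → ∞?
Eigenvalues: λₙ = 1.6n²π²/0.549² - 56.0604.
First three modes:
  n=1: λ₁ = 1.6π²/0.549² - 56.0604 ≈ -3.667
  n=2: λ₂ = 6.4π²/0.549² - 56.0604 ≈ 153.512
  n=3: λ₃ = 14.4π²/0.549² - 56.0604 ≈ 415.479
Since 1.6π²/0.549² ≈ 52.393 < 56.0604, λ₁ < 0.
The n=1 mode grows fastest (−λₙ is largest for n=1) → dominates.
Asymptotic: T ~ c₁ sin(πx/0.549) e^{3.667t} (exponential growth at rate −λ₁ ≈ 3.667).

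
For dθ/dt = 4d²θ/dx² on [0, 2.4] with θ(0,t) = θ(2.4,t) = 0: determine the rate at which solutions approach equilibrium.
Eigenvalues: λₙ = 4n²π²/2.4².
First three modes:
  n=1: λ₁ = 4π²/2.4² ≈ 6.854
  n=2: λ₂ = 16π²/2.4² ≈ 27.416 (4× faster decay)
  n=3: λ₃ = 36π²/2.4² ≈ 61.685 (9× faster decay)
As t → ∞, higher modes decay exponentially faster. The n=1 mode dominates: θ ~ c₁ sin(πx/2.4) e^{-λ₁t}.
Decay rate: λ₁ = 4π²/2.4² ≈ 6.854.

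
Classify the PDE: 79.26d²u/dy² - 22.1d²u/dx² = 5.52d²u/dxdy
Rewriting in standard form: -22.1d²u/dx² - 5.52d²u/dxdy + 79.26d²u/dy² = 0. A = -22.1, B = -5.52, C = 79.26. Discriminant B² - 4AC = 7037.0544. Since 7037.0544 > 0, hyperbolic.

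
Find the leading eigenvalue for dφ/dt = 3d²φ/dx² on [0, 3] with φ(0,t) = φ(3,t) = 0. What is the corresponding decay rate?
Eigenvalues: λₙ = 3n²π²/3².
First three modes:
  n=1: λ₁ = 3π²/3² ≈ 3.29
  n=2: λ₂ = 12π²/3² ≈ 13.159 (4× faster decay)
  n=3: λ₃ = 27π²/3² ≈ 29.609 (9× faster decay)
As t → ∞, higher modes decay exponentially faster. The n=1 mode dominates: φ ~ c₁ sin(πx/3) e^{-λ₁t}.
Decay rate: λ₁ = 3π²/3² ≈ 3.29.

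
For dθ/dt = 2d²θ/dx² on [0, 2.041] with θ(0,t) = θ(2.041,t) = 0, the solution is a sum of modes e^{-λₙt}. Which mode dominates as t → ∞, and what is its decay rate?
Eigenvalues: λₙ = 2n²π²/2.041².
First three modes:
  n=1: λ₁ = 2π²/2.041² ≈ 4.739
  n=2: λ₂ = 8π²/2.041² ≈ 18.954 (4× faster decay)
  n=3: λ₃ = 18π²/2.041² ≈ 42.647 (9× faster decay)
As t → ∞, higher modes decay exponentially faster. The n=1 mode dominates: θ ~ c₁ sin(πx/2.041) e^{-λ₁t}.
Decay rate: λ₁ = 2π²/2.041² ≈ 4.739.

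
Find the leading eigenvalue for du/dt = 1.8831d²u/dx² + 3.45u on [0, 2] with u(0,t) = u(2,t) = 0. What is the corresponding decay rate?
Eigenvalues: λₙ = 1.8831n²π²/2² - 3.45.
First three modes:
  n=1: λ₁ = 1.8831π²/2² - 3.45 ≈ 1.196
  n=2: λ₂ = 7.5324π²/2² - 3.45 ≈ 15.135
  n=3: λ₃ = 16.9479π²/2² - 3.45 ≈ 38.367
Since 1.8831π²/2² ≈ 4.646 > 3.45, all λₙ > 0.
The n=1 mode decays slowest → dominates as t → ∞.
Asymptotic: u ~ c₁ sin(πx/2) e^{-λ₁t} with decay rate λ₁ ≈ 1.196.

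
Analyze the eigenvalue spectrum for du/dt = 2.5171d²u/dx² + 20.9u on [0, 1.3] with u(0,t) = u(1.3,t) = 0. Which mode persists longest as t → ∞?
Eigenvalues: λₙ = 2.5171n²π²/1.3² - 20.9.
First three modes:
  n=1: λ₁ = 2.5171π²/1.3² - 20.9 ≈ -6.2
  n=2: λ₂ = 10.0684π²/1.3² - 20.9 ≈ 37.899
  n=3: λ₃ = 22.6539π²/1.3² - 20.9 ≈ 111.399
Since 2.5171π²/1.3² ≈ 14.7 < 20.9, λ₁ < 0.
The n=1 mode grows fastest (−λₙ is largest for n=1) → dominates.
Asymptotic: u ~ c₁ sin(πx/1.3) e^{6.2t} (exponential growth at rate −λ₁ ≈ 6.2).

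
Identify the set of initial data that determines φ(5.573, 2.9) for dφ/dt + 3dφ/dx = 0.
A single point: x = -3.127. The characteristic through (5.573, 2.9) is x - 3t = const, so x = 5.573 - 3·2.9 = -3.127.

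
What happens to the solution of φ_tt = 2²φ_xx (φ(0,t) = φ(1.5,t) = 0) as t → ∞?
φ oscillates (no decay). Energy is conserved; the solution oscillates indefinitely as standing waves.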